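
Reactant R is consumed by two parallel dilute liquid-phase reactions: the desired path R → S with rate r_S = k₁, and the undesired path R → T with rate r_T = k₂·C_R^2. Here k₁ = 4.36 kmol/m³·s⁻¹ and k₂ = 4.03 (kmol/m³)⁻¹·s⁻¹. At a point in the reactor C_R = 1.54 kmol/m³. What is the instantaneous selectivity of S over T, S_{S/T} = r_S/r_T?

0.456

S_{S/T} = r_S/r_T = (k₁)/(k₂·C_R^2) = (k₁/k₂)·C_R^-2.
= (4.36) / (4.03×1.540^2) = 4.360/9.558 = 0.456.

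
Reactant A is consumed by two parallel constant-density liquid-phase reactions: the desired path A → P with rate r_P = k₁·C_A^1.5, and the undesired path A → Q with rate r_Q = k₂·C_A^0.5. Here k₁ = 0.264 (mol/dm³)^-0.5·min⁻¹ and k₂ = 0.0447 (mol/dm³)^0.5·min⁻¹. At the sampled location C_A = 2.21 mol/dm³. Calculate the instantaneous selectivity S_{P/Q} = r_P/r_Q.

13.1

S_{P/Q} = r_P/r_Q = (k₁·C_A^1.5)/(k₂·C_A^0.5) = (k₁/k₂)·C_A.
= (0.264×2.210^1.5) / (0.0447×2.210^0.5) = 0.8673/0.06645 = 13.1.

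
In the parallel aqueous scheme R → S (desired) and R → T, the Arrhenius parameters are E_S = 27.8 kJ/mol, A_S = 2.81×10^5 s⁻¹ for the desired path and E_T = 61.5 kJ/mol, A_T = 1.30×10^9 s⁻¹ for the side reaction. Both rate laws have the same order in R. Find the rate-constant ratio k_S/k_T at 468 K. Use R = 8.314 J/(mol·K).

Since both paths have the same order in R, the concentration cancels and S_{S/T} = k_S/k_T = (A_S/A_T)·exp[(E_T−E_S)/(RT)].
(E_T−E_S)/(RT) = (61.5−27.8)×10³/(8.314×468) = 33700/3891 = 8.661.
k_S/k_T = (2.81×10^5/1.30×10^9)·exp(8.661) = 2.162×10^-4 × 5774 = 1.25.

1.25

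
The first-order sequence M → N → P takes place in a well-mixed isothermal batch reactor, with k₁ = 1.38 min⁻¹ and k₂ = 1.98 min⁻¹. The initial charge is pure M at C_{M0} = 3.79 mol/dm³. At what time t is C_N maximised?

0.602 min

The intermediate peaks when r₁ = r₂, i.e. k₁e^(−k₁t) = k₂e^(−k₂t), giving t_opt = ln(k₂/k₁)/(k₂−k₁).
= ln(1.98/1.38)/(1.98−1.38) = ln(1.435)/0.6000 = 0.3610/0.6000 = 0.602 min.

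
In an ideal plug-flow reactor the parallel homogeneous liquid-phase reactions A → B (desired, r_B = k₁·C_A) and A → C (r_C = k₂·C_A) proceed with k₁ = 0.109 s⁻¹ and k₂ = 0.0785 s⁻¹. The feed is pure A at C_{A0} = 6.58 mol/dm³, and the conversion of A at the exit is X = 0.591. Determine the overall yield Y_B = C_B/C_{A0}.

C_A = C_{A0}(1−X) = 2.691 mol/dm³.
Both paths are first order in A, so the instantaneous fraction to B is constant: dC_B/d(−C_A) = k₁/(k₁+k₂) = 0.5813.
C_B = 0.5813·(C_{A0}−C_A) = 0.5813×3.889 = 2.26 mol/dm³.
Y_B = C_B/C_{A0} = 2.261/6.58 = 0.344.

0.344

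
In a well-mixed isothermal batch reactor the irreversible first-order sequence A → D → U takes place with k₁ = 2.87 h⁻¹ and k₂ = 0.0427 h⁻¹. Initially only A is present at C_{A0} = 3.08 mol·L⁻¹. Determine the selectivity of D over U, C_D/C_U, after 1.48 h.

Solving the coupled first-order balances gives C_D(t) = [k₁/(k₂−k₁)]·C_{A0}·(e^(−k₁t) − e^(−k₂t)).
e^(−k₁t) = e^(−2.87×1.48) = e^(−4.248) = 0.01430; e^(−k₂t) = e^(−0.06320) = 0.9388.
C_D = 2.87×3.08/(0.0427−2.87) × (0.01430−0.9388) = (-3.127)×(-0.9245) = 2.890 mol·L⁻¹.
C_A = C_{A0}e^(−k₁t) = 0.04404 mol·L⁻¹, so C_U = C_{A0}−C_A−C_D = 0.1456 mol·L⁻¹; C_D/C_U = 19.8.

19.8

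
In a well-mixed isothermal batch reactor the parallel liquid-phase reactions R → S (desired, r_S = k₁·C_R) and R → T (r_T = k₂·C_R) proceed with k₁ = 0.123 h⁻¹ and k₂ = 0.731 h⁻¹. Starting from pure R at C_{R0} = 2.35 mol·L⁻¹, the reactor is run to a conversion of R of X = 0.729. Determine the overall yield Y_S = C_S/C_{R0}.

0.105

C_R = C_{R0}(1−X) = 0.6369 mol·L⁻¹.
Both paths are first order in R, so the instantaneous fraction to S is constant: dC_S/d(−C_R) = k₁/(k₁+k₂) = 0.1440.
C_S = 0.1440·(C_{R0}−C_R) = 0.1440×1.713 = 0.247 mol·L⁻¹.
Y_S = C_S/C_{R0} = 0.2467/2.35 = 0.105.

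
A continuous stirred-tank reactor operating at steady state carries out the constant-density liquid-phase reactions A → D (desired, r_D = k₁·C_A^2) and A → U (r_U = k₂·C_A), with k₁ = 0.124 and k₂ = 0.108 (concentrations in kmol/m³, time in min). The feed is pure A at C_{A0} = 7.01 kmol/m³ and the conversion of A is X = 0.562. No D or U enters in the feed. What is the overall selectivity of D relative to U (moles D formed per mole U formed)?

Exit C_A = C_{A0}(1−X) = 7.01×0.438 = 3.070 kmol/m³.
Rates in a CSTR are evaluated at the outlet concentration: r_D = 0.124×3.070^2 = 1.169, r_U = 0.108×3.070 = 0.3316.
Overall selectivity = C_D/C_U = r_Dτ/(r_Uτ) = r_D/r_U = 3.53.

3.53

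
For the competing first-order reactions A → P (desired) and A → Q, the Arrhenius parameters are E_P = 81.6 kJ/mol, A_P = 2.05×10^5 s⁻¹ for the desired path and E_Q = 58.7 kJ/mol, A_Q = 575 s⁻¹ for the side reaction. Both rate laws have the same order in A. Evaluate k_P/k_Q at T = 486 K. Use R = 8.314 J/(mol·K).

k_P/k_Q = (A_P/A_Q)·exp[−(E_P−E_Q)/(RT)] = (A_P/A_Q)·exp[(E_Q−E_P)/(RT)].
(E_Q−E_P)/(RT) = (58.7−81.6)×10³/(8.314×486) = -22900/4041 = -5.667.
k_P/k_Q = (2.05×10^5/575)·exp(-5.667) = 356.5 × 0.003457 = 1.23.
Since E_P > E_Q, raising the temperature improves selectivity toward P.

1.23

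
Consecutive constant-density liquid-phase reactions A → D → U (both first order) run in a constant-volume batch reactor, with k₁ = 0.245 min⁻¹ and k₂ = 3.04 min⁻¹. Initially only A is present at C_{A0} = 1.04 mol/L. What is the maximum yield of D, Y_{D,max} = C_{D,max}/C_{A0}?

0.0646

Evaluating C_D at t_opt = ln(k₂/k₁)/(k₂−k₁) gives C_{D,max}/C_{A0} = (k₁/k₂)^[k₂/(k₂−k₁)].
= (0.245/3.04)^(3.04/(3.04−0.245)) = (0.08059)^(1.088) = 0.06463.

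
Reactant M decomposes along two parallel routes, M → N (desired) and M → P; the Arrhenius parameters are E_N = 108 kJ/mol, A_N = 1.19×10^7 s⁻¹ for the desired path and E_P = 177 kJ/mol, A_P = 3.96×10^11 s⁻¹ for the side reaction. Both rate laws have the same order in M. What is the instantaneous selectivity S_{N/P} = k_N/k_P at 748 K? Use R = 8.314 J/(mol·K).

k_N/k_P = (A_N/A_P)·exp[−(E_N−E_P)/(RT)] = (A_N/A_P)·exp[(E_P−E_N)/(RT)].
(E_P−E_N)/(RT) = (177−108)×10³/(8.314×748) = 69000/6219 = 11.10.
k_N/k_P = (1.19×10^7/3.96×10^11)·exp(11.10) = 3.005×10^-5 × 65858 = 1.98.
Since E_N < E_P, lowering the temperature improves selectivity toward N.

1.98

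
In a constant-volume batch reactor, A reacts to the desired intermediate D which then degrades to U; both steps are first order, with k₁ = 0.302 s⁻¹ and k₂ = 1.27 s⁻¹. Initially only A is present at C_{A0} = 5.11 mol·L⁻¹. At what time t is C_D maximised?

For first-order series the maximum of C_D occurs at t_opt = ln(k₂/k₁)/(k₂−k₁).
= ln(1.27/0.302)/(1.27−0.302) = ln(4.205)/0.9680 = 1.436/0.9680 = 1.48 s.

1.48 s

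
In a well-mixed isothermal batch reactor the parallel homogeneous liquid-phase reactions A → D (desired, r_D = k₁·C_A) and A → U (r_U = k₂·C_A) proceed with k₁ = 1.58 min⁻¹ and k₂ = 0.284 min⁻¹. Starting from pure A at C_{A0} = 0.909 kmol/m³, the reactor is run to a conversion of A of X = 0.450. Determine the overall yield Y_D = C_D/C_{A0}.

C_A = C_{A0}(1−X) = 0.5000 kmol/m³.
Both paths are first order in A, so the instantaneous fraction to D is constant: dC_D/d(−C_A) = k₁/(k₁+k₂) = 0.8476.
C_D = 0.8476·(C_{A0}−C_A) = 0.8476×0.4090 = 0.347 kmol/m³.
Y_D = C_D/C_{A0} = 0.3467/0.909 = 0.381.

0.381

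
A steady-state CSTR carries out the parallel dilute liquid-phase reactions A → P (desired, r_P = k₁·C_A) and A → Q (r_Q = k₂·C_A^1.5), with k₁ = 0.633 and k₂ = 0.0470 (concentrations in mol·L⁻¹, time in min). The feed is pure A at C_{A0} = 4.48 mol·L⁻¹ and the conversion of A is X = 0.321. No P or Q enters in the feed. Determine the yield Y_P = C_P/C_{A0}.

Exit C_A = C_{A0}(1−X) = 4.48×0.679 = 3.042 mol·L⁻¹.
Rates in a CSTR are evaluated at the outlet concentration: r_P = 0.633×3.042 = 1.926, r_Q = 0.0470×3.042^1.5 = 0.2494.
Fraction of consumed A going to P: r_P/(r_P+r_Q) = 0.8853.
C_P = 0.8853·C_{A0}·X = 0.8853×4.48×0.321 = 1.27 mol·L⁻¹; Y_P = C_P/C_{A0} = 0.284.

0.284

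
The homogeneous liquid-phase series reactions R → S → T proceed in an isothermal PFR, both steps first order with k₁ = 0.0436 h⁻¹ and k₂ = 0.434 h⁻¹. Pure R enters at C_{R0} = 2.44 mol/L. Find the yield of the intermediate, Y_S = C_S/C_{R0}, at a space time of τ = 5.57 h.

0.0776

For first-order series with pure R initially, C_S(τ) = k₁C_{R0}/(k₂−k₁)·(e^(−k₁τ) − e^(−k₂τ)).
e^(−k₁τ) = e^(−0.0436×5.57) = e^(−0.2429) = 0.7844; e^(−k₂τ) = e^(−2.417) = 0.08915.
C_S = 0.0436×2.44/(0.434−0.0436) × (0.7844−0.08915) = 0.2725×0.6952 = 0.1895 mol/L.
Y_S = C_S/C_{R0} = 0.1895/2.44 = 0.0776.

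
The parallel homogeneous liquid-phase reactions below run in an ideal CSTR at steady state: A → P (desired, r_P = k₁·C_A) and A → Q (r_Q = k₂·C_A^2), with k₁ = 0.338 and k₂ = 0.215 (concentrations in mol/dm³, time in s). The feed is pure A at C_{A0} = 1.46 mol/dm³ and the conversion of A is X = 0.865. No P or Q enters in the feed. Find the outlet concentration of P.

Exit C_A = C_{A0}(1−X) = 1.46×0.135 = 0.1971 mol/dm³.
A CSTR operates uniformly at the exit composition, giving r_P = 0.06662 and r_Q = 0.008352 (each k·C_A^n at C_A = 0.1971).
Fraction of consumed A going to P: r_P/(r_P+r_Q) = 0.8886.
C_P = 0.8886·C_{A0}·X = 0.8886×1.46×0.865 = 1.12 mol/dm³.

1.12 mol/dm³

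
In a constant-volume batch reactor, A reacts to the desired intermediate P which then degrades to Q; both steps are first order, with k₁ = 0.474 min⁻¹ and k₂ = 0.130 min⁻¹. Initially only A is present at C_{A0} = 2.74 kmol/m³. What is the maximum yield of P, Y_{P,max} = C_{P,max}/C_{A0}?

0.613

Evaluating C_P at t_opt = ln(k₂/k₁)/(k₂−k₁) gives C_{P,max}/C_{A0} = (k₁/k₂)^[k₂/(k₂−k₁)].
= (0.474/0.130)^(0.130/(0.130−0.474)) = (3.646)^(-0.3779) = 0.6133.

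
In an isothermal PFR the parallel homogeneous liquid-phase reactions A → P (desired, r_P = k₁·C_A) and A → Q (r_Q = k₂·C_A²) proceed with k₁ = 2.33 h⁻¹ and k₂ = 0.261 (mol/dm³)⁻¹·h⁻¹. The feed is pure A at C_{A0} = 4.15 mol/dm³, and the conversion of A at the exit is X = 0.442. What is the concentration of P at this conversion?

1.35 mol/dm³

C_A = C_{A0}(1−X) = 2.316 mol/dm³.
Along a PFR/batch, dC_P/dC_A = −r_P/(r_P+r_Q) = −k₁/(k₁+k₂·C_A).
Integrating from C_{A0} to C_A: C_P = (2.33/0.261)·ln[(2.33+0.261·4.15)/(2.33+0.261·2.32)] = 8.927·ln(3.413/2.934) = 1.349 mol/dm³.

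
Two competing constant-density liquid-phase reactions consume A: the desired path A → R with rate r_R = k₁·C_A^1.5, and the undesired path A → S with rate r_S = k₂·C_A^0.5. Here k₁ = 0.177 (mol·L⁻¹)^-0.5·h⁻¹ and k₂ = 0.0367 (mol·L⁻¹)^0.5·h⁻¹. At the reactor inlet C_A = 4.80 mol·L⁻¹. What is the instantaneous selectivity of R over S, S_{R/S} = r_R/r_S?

23.1

S_{R/S} = r_R/r_S = (k₁·C_A^1.5)/(k₂·C_A^0.5) = (k₁/k₂)·C_A.
= (0.177×4.800^1.5) / (0.0367×4.800^0.5) = 1.861/0.08041 = 23.1.
Since the desired path is higher order in A, keeping C_A high (PFR or concentrated feed) favours R.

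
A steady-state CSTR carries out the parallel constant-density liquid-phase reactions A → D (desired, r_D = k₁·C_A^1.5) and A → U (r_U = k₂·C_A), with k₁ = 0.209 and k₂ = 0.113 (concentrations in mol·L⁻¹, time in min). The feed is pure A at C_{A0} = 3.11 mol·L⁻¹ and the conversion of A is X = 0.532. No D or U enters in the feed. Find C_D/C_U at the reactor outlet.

2.23

Exit C_A = C_{A0}(1−X) = 3.11×0.468 = 1.455 mol·L⁻¹.
In a CSTR the entire volume is at exit conditions, so r_D = 0.209×1.455^1.5 = 0.3670 and r_U = 0.113×1.455 = 0.1645.
Overall selectivity = C_D/C_U = r_Dτ/(r_Uτ) = r_D/r_U = 2.23.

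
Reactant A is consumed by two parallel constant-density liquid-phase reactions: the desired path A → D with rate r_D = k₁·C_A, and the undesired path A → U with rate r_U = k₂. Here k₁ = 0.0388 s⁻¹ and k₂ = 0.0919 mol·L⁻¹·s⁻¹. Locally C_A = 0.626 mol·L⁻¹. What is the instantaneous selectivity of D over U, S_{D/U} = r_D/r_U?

0.264

S_{D/U} = r_D/r_U = (k₁·C_A)/(k₂) = (k₁/k₂)·C_A.
= (0.0388×0.6260) / (0.0919) = 0.02429/0.09190 = 0.264.
Since the desired path is higher order in A, keeping C_A high (PFR or concentrated feed) favours D.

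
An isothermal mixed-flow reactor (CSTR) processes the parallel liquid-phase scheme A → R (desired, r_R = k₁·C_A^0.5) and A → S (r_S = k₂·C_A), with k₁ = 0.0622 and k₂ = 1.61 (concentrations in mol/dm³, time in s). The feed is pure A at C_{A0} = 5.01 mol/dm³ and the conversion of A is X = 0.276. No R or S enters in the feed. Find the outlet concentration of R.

Exit C_A = C_{A0}(1−X) = 5.01×0.724 = 3.627 mol/dm³.
In a CSTR the entire volume is at exit conditions, so r_R = 0.0622×3.627^0.5 = 0.1185 and r_S = 1.61×3.627 = 5.840.
Fraction of consumed A going to R: r_R/(r_R+r_S) = 0.01988.
C_R = 0.01988·C_{A0}·X = 0.01988×5.01×0.276 = 0.0275 mol/dm³.

0.0275 mol/dm³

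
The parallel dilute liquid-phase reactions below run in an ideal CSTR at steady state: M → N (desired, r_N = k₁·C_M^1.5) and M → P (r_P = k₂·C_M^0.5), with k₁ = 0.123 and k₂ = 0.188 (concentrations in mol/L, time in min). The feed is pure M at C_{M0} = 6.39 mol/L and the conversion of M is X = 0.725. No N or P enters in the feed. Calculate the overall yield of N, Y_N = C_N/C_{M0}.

Exit C_M = C_{M0}(1−X) = 6.39×0.275 = 1.757 mol/L.
A CSTR operates uniformly at the exit composition, giving r_N = 0.2865 and r_P = 0.2492 (each k·C_M^n at C_M = 1.757).
Fraction of consumed M going to N: r_N/(r_N+r_P) = 0.5348.
C_N = 0.5348·C_{M0}·X = 0.5348×6.39×0.725 = 2.48 mol/L; Y_N = C_N/C_{M0} = 0.388.

0.388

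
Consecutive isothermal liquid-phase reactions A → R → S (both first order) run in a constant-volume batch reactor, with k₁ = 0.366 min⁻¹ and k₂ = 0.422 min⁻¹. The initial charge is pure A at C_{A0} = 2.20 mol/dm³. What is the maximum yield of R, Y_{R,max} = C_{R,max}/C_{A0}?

0.342

For a first-order series the maximum intermediate yield is C_{R,max}/C_{A0} = (k₁/k₂)^[k₂/(k₂−k₁)].
= (0.366/0.422)^(0.422/(0.422−0.366)) = (0.8673)^(7.536) = 0.3420.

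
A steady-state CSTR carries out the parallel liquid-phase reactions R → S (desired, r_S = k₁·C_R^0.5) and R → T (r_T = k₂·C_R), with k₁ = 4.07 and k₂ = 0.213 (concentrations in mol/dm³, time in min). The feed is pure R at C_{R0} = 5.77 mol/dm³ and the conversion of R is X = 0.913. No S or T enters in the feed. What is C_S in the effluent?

5.08 mol/dm³

Exit C_R = C_{R0}(1−X) = 5.77×0.0870 = 0.5020 mol/dm³.
Rates in a CSTR are evaluated at the outlet concentration: r_S = 4.07×0.5020^0.5 = 2.884, r_T = 0.213×0.5020 = 0.1069.
Fraction of consumed R going to S: r_S/(r_S+r_T) = 0.9642.
C_S = 0.9642·C_{R0}·X = 0.9642×5.77×0.913 = 5.08 mol/dm³.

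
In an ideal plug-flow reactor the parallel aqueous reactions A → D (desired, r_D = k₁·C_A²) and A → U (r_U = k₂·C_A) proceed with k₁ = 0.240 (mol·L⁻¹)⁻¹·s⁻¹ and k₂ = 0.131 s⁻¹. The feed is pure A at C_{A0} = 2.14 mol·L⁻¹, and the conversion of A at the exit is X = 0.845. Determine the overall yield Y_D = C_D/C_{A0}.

0.560

C_A = C_{A0}(1−X) = 0.3317 mol·L⁻¹.
Along a PFR/batch, dC_U/dC_A = −r_U/(r_D+r_U) = −k₂/(k₂+k₁·C_A).
Integrating from C_{A0} to C_A: C_U = (0.131/0.240)·ln[(0.131+0.240·2.14)/(0.131+0.240·0.332)] = 0.5458·ln(0.6446/0.2106) = 0.6106 mol·L⁻¹.
Then C_D = (C_{A0}−C_A) − C_U = 1.808 − 0.6106 = 1.198 mol·L⁻¹.
Y_D = C_D/C_{A0} = 1.198/2.14 = 0.560.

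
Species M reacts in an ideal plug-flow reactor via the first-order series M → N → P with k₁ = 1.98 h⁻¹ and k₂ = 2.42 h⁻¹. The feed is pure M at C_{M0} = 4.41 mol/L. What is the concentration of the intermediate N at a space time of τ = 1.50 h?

0.492 mol/L

For first-order series with pure M initially, C_N(τ) = k₁C_{M0}/(k₂−k₁)·(e^(−k₁τ) − e^(−k₂τ)).
e^(−k₁τ) = e^(−1.98×1.50) = e^(−2.970) = 0.05130; e^(−k₂τ) = e^(−3.630) = 0.02652.
C_N = 1.98×4.41/(2.42−1.98) × (0.05130−0.02652) = 19.85×0.02479 = 0.4919 mol/L.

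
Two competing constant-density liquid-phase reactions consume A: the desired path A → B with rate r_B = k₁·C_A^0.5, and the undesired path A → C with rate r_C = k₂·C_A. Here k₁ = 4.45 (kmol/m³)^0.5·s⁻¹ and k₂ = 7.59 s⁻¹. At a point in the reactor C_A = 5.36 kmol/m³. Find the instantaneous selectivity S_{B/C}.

0.253

S_{B/C} = r_B/r_C = (k₁·C_A^0.5)/(k₂·C_A) = (k₁/k₂)·C_A^-0.5.
= (4.45×5.360^0.5) / (7.59×5.360) = 10.30/40.68 = 0.253.
The undesired path is higher order in A, so low C_A (CSTR or dilute feed) favours B.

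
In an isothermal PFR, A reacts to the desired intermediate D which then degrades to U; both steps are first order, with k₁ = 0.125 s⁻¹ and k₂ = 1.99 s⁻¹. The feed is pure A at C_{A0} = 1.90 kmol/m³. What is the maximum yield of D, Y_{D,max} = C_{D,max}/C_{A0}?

0.0522

Evaluating C_D at τ_opt = ln(k₂/k₁)/(k₂−k₁) gives C_{D,max}/C_{A0} = (k₁/k₂)^[k₂/(k₂−k₁)].
= (0.125/1.99)^(1.99/(1.99−0.125)) = (0.06281)^(1.067) = 0.05218.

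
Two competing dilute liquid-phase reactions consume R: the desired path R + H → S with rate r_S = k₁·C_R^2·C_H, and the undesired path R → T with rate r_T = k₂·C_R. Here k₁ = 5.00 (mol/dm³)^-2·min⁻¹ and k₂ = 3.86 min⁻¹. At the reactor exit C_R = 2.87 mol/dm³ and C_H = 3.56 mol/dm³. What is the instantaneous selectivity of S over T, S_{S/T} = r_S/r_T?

13.2

S_{S/T} = r_S/r_T = (k₁·C_R^2·C_H)/(k₂·C_R) = (k₁/k₂)·C_R·C_H.
= (5.00×2.870^2×3.560) / (3.86×2.870) = 146.6/11.08 = 13.2.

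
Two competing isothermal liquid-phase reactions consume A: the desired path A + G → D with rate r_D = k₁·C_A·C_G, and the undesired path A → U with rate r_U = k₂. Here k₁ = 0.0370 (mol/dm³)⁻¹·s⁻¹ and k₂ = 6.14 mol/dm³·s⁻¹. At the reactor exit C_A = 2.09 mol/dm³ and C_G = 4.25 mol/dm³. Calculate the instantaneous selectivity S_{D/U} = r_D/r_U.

S_{D/U} = r_D/r_U = (k₁·C_A·C_G)/(k₂) = (k₁/k₂)·C_A·C_G.
= (0.0370×2.090×4.250) / (6.14) = 0.3287/6.140 = 0.0535.
Since the desired path is higher order in A, keeping C_A high (PFR or concentrated feed) favours D.

0.0535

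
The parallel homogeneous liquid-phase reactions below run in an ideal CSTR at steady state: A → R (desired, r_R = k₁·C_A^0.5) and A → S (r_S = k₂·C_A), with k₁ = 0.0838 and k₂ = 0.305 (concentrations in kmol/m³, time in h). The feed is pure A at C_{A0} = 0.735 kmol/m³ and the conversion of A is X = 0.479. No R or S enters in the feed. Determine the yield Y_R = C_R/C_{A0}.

0.147

Exit C_A = C_{A0}(1−X) = 0.735×0.521 = 0.3829 kmol/m³.
Rates in a CSTR are evaluated at the outlet concentration: r_R = 0.0838×0.3829^0.5 = 0.05186, r_S = 0.305×0.3829 = 0.1168.
Fraction of consumed A going to R: r_R/(r_R+r_S) = 0.3075.
C_R = 0.3075·C_{A0}·X = 0.3075×0.735×0.479 = 0.108 kmol/m³; Y_R = C_R/C_{A0} = 0.147.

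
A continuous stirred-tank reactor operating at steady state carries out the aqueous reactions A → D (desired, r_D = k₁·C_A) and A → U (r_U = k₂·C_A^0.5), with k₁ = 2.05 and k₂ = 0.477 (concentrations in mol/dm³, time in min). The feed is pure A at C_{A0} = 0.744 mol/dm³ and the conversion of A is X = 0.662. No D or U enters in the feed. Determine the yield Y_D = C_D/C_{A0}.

0.452

Exit C_A = C_{A0}(1−X) = 0.744×0.338 = 0.2515 mol/dm³.
Rates in a CSTR are evaluated at the outlet concentration: r_D = 2.05×0.2515 = 0.5155, r_U = 0.477×0.2515^0.5 = 0.2392.
Fraction of consumed A going to D: r_D/(r_D+r_U) = 0.6831.
C_D = 0.6831·C_{A0}·X = 0.6831×0.744×0.662 = 0.336 mol/dm³; Y_D = C_D/C_{A0} = 0.452.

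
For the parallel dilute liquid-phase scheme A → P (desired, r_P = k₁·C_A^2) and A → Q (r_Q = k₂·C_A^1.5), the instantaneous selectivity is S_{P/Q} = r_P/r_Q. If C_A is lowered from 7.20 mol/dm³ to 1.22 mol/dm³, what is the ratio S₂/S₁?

S_{P/Q} = (k₁/k₂)·C_A^0.5, so S₂/S₁ = (C_{A,2}/C_{A,1})^0.5.
= (1.22/7.20)^0.5 = (0.1694)^0.5 = 0.412.
Selectivity toward P falls as C_A falls — high-concentration operation is favoured.

0.412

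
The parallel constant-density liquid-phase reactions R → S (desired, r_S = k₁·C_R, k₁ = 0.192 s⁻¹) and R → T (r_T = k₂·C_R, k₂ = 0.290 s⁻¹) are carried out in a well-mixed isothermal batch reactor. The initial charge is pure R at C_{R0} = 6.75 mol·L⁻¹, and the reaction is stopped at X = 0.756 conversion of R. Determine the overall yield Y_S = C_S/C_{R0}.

C_R = C_{R0}(1−X) = 1.647 mol·L⁻¹.
Both paths are first order in R, so the instantaneous fraction to S is constant: dC_S/d(−C_R) = k₁/(k₁+k₂) = 0.3983.
C_S = 0.3983·(C_{R0}−C_R) = 0.3983×5.103 = 2.03 mol·L⁻¹.
Y_S = C_S/C_{R0} = 2.033/6.75 = 0.301.

0.301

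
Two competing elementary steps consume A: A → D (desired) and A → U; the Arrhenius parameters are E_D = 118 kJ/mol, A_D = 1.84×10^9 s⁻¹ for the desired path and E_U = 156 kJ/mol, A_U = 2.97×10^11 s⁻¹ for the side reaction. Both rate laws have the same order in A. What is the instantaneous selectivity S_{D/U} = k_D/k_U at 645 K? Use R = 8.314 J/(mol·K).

Since both paths have the same order in A, the concentration cancels and S_{D/U} = k_D/k_U = (A_D/A_U)·exp[(E_U−E_D)/(RT)].
(E_U−E_D)/(RT) = (156−118)×10³/(8.314×645) = 38000/5363 = 7.086.
k_D/k_U = (1.84×10^9/2.97×10^11)·exp(7.086) = 0.006195 × 1195 = 7.41.

7.41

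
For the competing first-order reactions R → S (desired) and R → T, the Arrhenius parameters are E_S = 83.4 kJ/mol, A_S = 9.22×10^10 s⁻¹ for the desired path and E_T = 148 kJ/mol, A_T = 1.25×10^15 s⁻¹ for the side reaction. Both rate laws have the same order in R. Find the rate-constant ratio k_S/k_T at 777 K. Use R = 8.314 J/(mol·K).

Since both paths have the same order in R, the concentration cancels and S_{S/T} = k_S/k_T = (A_S/A_T)·exp[(E_T−E_S)/(RT)].
(E_T−E_S)/(RT) = (148−83.4)×10³/(8.314×777) = 64600/6460 = 10.00.
k_S/k_T = (9.22×10^10/1.25×10^15)·exp(10.00) = 7.376×10^-5 × 22027 = 1.62.

1.62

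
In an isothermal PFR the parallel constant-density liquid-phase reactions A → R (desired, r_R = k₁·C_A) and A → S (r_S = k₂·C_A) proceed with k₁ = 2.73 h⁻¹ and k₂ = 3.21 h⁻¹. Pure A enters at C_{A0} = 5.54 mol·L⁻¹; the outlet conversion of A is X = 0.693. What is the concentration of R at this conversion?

C_A = C_{A0}(1−X) = 1.701 mol·L⁻¹.
Both paths are first order in A, so the instantaneous fraction to R is constant: dC_R/d(−C_A) = k₁/(k₁+k₂) = 0.4596.
C_R = 0.4596·(C_{A0}−C_A) = 0.4596×3.839 = 1.76 mol·L⁻¹.

1.76 mol·L⁻¹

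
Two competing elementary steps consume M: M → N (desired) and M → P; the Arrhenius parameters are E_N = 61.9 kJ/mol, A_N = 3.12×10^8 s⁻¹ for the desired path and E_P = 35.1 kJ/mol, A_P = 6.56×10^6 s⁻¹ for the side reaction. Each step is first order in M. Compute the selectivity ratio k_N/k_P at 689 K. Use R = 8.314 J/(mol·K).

Since both paths have the same order in M, the concentration cancels and S_{N/P} = k_N/k_P = (A_N/A_P)·exp[(E_P−E_N)/(RT)].
(E_P−E_N)/(RT) = (35.1−61.9)×10³/(8.314×689) = -26800/5728 = -4.678.
k_N/k_P = (3.12×10^8/6.56×10^6)·exp(-4.678) = 47.56 × 0.009293 = 0.442.

0.442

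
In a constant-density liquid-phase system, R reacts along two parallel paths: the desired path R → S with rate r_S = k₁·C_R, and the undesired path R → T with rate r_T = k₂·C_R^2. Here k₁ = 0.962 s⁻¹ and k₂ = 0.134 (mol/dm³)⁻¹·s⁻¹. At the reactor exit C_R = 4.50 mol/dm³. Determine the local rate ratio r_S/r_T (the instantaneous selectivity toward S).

1.60

S_{S/T} = r_S/r_T = (k₁·C_R)/(k₂·C_R^2) = (k₁/k₂)·C_R⁻¹.
= (0.962×4.500) / (0.134×4.500^2) = 4.329/2.714 = 1.60.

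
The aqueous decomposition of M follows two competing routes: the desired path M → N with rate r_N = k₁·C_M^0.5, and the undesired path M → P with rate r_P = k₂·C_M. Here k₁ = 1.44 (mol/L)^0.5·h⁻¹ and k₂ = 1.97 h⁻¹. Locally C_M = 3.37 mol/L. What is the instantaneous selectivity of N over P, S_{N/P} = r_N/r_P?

0.398

S_{N/P} = r_N/r_P = (k₁·C_M^0.5)/(k₂·C_M) = (k₁/k₂)·C_M^-0.5.
= (1.44×3.370^0.5) / (1.97×3.370) = 2.643/6.639 = 0.398.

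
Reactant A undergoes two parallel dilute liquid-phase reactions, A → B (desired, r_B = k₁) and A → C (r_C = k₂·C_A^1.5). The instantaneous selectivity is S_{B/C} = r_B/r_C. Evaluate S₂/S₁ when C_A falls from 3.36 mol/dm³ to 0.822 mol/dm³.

8.26

S_{B/C} = (k₁/k₂)·C_A^-1.5, so S₂/S₁ = (C_{A,2}/C_{A,1})^-1.5.
= (0.822/3.36)^(-1.5) = (0.2446)^(-1.5) = 8.26.
Selectivity toward B rises as C_A falls — low-concentration operation is favoured.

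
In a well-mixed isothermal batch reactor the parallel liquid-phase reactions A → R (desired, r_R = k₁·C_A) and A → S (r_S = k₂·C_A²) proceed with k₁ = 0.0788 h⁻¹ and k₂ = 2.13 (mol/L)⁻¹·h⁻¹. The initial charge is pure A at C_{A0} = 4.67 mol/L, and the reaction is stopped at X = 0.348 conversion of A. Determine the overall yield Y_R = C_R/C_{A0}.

C_A = C_{A0}(1−X) = 3.045 mol/L.
Along a PFR/batch, dC_R/dC_A = −r_R/(r_R+r_S) = −k₁/(k₁+k₂·C_A).
Integrating from C_{A0} to C_A: C_R = (0.0788/2.13)·ln[(0.0788+2.13·4.67)/(0.0788+2.13·3.04)] = 0.03700·ln(10.03/6.564) = 0.01567 mol/L.
Y_R = C_R/C_{A0} = 0.01567/4.67 = 0.00336.

0.00336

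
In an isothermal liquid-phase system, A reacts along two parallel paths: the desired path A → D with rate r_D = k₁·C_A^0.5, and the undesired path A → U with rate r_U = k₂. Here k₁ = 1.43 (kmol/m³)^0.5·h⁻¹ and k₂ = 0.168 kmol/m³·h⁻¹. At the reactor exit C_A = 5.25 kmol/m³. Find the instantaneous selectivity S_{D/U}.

S_{D/U} = r_D/r_U = (k₁·C_A^0.5)/(k₂) = (k₁/k₂)·C_A^0.5.
= (1.43×5.250^0.5) / (0.168) = 3.277/0.1680 = 19.5.
Since the desired path is higher order in A, keeping C_A high (PFR or concentrated feed) favours D.

19.5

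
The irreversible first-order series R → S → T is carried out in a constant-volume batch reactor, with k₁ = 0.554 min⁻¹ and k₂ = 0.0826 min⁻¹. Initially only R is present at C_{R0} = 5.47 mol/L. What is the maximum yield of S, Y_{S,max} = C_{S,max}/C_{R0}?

Evaluating C_S at t_opt = ln(k₂/k₁)/(k₂−k₁) gives C_{S,max}/C_{R0} = (k₁/k₂)^[k₂/(k₂−k₁)].
= (0.554/0.0826)^(0.0826/(0.0826−0.554)) = (6.707)^(-0.1752) = 0.7164.

0.716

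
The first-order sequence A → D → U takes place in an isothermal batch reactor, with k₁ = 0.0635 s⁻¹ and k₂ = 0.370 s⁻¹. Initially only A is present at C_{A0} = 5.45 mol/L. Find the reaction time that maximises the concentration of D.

For first-order series the maximum of C_D occurs at t_opt = ln(k₂/k₁)/(k₂−k₁).
= ln(0.370/0.0635)/(0.370−0.0635) = ln(5.827)/0.3065 = 1.762/0.3065 = 5.75 s.

5.75 s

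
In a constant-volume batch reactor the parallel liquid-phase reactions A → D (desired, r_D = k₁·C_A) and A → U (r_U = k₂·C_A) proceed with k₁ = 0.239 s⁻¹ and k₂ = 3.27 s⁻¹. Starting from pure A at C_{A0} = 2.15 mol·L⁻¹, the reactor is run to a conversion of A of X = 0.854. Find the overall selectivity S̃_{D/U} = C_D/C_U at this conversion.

C_A = C_{A0}(1−X) = 0.3139 mol·L⁻¹.
Both paths are first order in A, so the instantaneous fraction to D is constant: dC_D/d(−C_A) = k₁/(k₁+k₂) = 0.06811.
C_D = 0.06811·(C_{A0}−C_A) = 0.06811×1.836 = 0.125 mol·L⁻¹.
C_U = (C_{A0}−C_A)−C_D = 1.711 mol·L⁻¹; S̃_{D/U} = 0.1251/1.711 = 0.0731.

0.0731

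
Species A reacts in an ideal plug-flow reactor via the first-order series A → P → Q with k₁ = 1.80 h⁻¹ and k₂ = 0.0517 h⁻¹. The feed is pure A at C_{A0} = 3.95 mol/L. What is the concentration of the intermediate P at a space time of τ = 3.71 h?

Solving the coupled first-order balances gives C_P(τ) = [k₁/(k₂−k₁)]·C_{A0}·(e^(−k₁τ) − e^(−k₂τ)).
e^(−k₁τ) = e^(−1.80×3.71) = e^(−6.678) = 0.001258; e^(−k₂τ) = e^(−0.1918) = 0.8255.
C_P = 1.80×3.95/(0.0517−1.80) × (0.001258−0.8255) = (-4.067)×(-0.8242) = 3.352 mol/L.

3.35 mol/L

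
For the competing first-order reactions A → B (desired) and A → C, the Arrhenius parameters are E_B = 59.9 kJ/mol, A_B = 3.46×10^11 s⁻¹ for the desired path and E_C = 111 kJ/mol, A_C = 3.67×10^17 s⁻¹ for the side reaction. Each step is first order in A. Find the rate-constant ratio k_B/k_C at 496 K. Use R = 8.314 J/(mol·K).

With equal orders, S_{B/C} = k_B/k_C = (A_B/A_C)·exp[(E_C−E_B)/(RT)].
(E_C−E_B)/(RT) = (111−59.9)×10³/(8.314×496) = 51100/4124 = 12.39.
k_B/k_C = (3.46×10^11/3.67×10^17)·exp(12.39) = 9.428×10^-7 × 2.408×10^5 = 0.227.

0.227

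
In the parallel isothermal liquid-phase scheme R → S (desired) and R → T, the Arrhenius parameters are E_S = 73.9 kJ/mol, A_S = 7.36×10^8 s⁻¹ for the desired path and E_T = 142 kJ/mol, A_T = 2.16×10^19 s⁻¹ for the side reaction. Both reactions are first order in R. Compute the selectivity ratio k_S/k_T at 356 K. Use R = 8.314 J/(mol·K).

With equal orders, S_{S/T} = k_S/k_T = (A_S/A_T)·exp[(E_T−E_S)/(RT)].
(E_T−E_S)/(RT) = (142−73.9)×10³/(8.314×356) = 68100/2960 = 23.01.
k_S/k_T = (7.36×10^8/2.16×10^19)·exp(23.01) = 3.407×10^-11 × 9.827×10^9 = 0.335.
Since E_S < E_T, lowering the temperature improves selectivity toward S.

0.335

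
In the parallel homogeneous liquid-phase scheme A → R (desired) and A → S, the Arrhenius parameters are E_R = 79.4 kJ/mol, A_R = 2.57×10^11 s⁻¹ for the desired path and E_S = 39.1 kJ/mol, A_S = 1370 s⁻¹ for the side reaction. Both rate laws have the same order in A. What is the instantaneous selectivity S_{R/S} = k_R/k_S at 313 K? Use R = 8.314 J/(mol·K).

Since both paths have the same order in A, the concentration cancels and S_{R/S} = k_R/k_S = (A_R/A_S)·exp[(E_S−E_R)/(RT)].
(E_S−E_R)/(RT) = (39.1−79.4)×10³/(8.314×313) = -40300/2602 = -15.49.
k_R/k_S = (2.57×10^11/1370)·exp(-15.49) = 1.876×10^8 × 1.881×10^-7 = 35.3.

35.3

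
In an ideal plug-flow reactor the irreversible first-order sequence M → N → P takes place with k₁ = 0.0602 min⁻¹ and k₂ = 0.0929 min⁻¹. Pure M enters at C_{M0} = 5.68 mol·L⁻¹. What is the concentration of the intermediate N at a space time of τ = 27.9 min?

1.17 mol·L⁻¹

For first-order series with pure M initially, C_N(τ) = k₁C_{M0}/(k₂−k₁)·(e^(−k₁τ) − e^(−k₂τ)).
e^(−k₁τ) = e^(−0.0602×27.9) = e^(−1.680) = 0.1865; e^(−k₂τ) = e^(−2.592) = 0.07488.
C_N = 0.0602×5.68/(0.0929−0.0602) × (0.1865−0.07488) = 10.46×0.1116 = 1.167 mol·L⁻¹.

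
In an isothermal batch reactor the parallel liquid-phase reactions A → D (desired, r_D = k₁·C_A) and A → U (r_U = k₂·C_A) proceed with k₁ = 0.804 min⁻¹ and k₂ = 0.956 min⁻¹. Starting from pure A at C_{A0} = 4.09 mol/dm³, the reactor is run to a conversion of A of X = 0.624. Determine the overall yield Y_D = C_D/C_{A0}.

C_A = C_{A0}(1−X) = 1.538 mol/dm³.
Both paths are first order in A, so the instantaneous fraction to D is constant: dC_D/d(−C_A) = k₁/(k₁+k₂) = 0.4568.
C_D = 0.4568·(C_{A0}−C_A) = 0.4568×2.552 = 1.17 mol/dm³.
Y_D = C_D/C_{A0} = 1.166/4.09 = 0.285.

0.285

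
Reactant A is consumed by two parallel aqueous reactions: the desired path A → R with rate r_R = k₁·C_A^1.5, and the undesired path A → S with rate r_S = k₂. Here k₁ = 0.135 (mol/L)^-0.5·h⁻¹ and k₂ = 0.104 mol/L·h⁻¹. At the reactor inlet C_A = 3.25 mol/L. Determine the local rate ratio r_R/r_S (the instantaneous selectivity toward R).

7.61

S_{R/S} = r_R/r_S = (k₁·C_A^1.5)/(k₂) = (k₁/k₂)·C_A^1.5.
= (0.135×3.250^1.5) / (0.104) = 0.7910/0.1040 = 7.61.
Since the desired path is higher order in A, keeping C_A high (PFR or concentrated feed) favours R.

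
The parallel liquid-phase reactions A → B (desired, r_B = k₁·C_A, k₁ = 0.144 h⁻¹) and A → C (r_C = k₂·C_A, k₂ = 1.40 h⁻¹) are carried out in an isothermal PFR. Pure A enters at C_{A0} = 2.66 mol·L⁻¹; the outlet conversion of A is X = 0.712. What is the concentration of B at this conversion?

0.177 mol·L⁻¹

C_A = C_{A0}(1−X) = 0.7661 mol·L⁻¹.
Both paths are first order in A, so the instantaneous fraction to B is constant: dC_B/d(−C_A) = k₁/(k₁+k₂) = 0.09326.
C_B = 0.09326·(C_{A0}−C_A) = 0.09326×1.894 = 0.177 mol·L⁻¹.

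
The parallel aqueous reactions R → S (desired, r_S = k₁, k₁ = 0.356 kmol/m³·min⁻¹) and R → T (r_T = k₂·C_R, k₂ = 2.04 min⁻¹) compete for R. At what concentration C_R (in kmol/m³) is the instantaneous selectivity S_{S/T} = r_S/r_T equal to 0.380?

0.459 kmol/m³

S_{S/T} = (k₁/k₂)·C_R⁻¹ ⇒ C_R = (S·k₂/k₁)^(-1).
= (0.380×2.04/0.356)^(-1) = (2.178)^(-1) = 0.459 kmol/m³.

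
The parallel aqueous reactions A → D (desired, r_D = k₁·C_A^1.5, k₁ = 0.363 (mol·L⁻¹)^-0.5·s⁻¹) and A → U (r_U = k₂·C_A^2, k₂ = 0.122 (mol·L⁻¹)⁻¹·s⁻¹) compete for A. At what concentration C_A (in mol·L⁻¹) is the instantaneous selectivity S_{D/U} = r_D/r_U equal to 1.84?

2.61 mol·L⁻¹

S_{D/U} = (k₁/k₂)·C_A^-0.5 ⇒ C_A = (S·k₂/k₁)^(-2).
= (1.84×0.122/0.363)^(-2) = (0.6184)^(-2) = 2.61 mol·L⁻¹.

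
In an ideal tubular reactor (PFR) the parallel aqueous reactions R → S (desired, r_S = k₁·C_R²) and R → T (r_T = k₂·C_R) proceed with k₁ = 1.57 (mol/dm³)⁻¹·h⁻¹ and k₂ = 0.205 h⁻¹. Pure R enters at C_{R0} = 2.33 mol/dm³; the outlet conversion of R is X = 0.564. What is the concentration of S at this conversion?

C_R = C_{R0}(1−X) = 1.016 mol/dm³.
Along a PFR/batch, dC_T/dC_R = −r_T/(r_S+r_T) = −k₂/(k₂+k₁·C_R).
Integrating from C_{R0} to C_R: C_T = (0.205/1.57)·ln[(0.205+1.57·2.33)/(0.205+1.57·1.02)] = 0.1306·ln(3.863/1.800) = 0.09972 mol/dm³.
Then C_S = (C_{R0}−C_R) − C_T = 1.314 − 0.09972 = 1.214 mol/dm³.

1.21 mol/dm³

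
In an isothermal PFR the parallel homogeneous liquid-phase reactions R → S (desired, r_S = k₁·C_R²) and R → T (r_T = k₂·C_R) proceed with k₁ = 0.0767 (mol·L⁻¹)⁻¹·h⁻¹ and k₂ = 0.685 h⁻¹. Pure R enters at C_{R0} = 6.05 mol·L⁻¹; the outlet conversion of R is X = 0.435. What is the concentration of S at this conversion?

0.906 mol·L⁻¹

C_R = C_{R0}(1−X) = 3.418 mol·L⁻¹.
Along a PFR/batch, dC_T/dC_R = −r_T/(r_S+r_T) = −k₂/(k₂+k₁·C_R).
Integrating from C_{R0} to C_R: C_T = (0.685/0.0767)·ln[(0.685+0.0767·6.05)/(0.685+0.0767·3.42)] = 8.931·ln(1.149/0.9472) = 1.725 mol·L⁻¹.
Then C_S = (C_{R0}−C_R) − C_T = 2.632 − 1.725 = 0.9064 mol·L⁻¹.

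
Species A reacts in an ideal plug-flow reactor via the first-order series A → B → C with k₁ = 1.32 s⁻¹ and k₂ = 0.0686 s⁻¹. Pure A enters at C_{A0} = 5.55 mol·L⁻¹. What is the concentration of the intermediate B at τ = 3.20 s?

The intermediate concentration in a first-order A→B→C sequence is C_B = k₁C_{A0}(e^(−k₁τ) − e^(−k₂τ))/(k₂−k₁).
e^(−k₁τ) = e^(−1.32×3.20) = e^(−4.224) = 0.01464; e^(−k₂τ) = e^(−0.2195) = 0.8029.
C_B = 1.32×5.55/(0.0686−1.32) × (0.01464−0.8029) = (-5.854)×(-0.7883) = 4.615 mol·L⁻¹.

4.61 mol·L⁻¹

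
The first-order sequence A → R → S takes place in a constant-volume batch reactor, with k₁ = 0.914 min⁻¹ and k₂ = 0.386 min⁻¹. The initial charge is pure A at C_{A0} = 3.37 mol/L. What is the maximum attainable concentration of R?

For a first-order series the maximum intermediate yield is C_{R,max}/C_{A0} = (k₁/k₂)^[k₂/(k₂−k₁)].
= (0.914/0.386)^(0.386/(0.386−0.914)) = (2.368)^(-0.7311) = 0.5325.
C_{R,max} = 0.5325×3.37 = 1.79 mol/L.

1.79 mol/L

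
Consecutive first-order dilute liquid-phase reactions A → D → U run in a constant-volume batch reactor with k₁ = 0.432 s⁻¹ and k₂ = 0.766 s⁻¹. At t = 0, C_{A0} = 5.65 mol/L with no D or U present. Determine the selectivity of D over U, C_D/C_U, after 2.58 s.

The intermediate concentration in a first-order A→B→C sequence is C_D = k₁C_{A0}(e^(−k₁t) − e^(−k₂t))/(k₂−k₁).
e^(−k₁t) = e^(−0.432×2.58) = e^(−1.115) = 0.3281; e^(−k₂t) = e^(−1.976) = 0.1386.
C_D = 0.432×5.65/(0.766−0.432) × (0.3281−0.1386) = 7.308×0.1895 = 1.385 mol/L.
C_A = C_{A0}e^(−k₁t) = 1.854 mol/L, so C_U = C_{A0}−C_A−C_D = 2.412 mol/L; C_D/C_U = 0.574.

0.574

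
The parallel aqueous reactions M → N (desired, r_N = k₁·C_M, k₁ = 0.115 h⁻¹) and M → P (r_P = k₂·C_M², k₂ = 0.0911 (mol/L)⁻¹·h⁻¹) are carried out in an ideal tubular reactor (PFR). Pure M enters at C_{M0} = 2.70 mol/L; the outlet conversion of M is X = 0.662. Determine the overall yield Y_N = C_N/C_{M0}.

C_M = C_{M0}(1−X) = 0.9126 mol/L.
Along a PFR/batch, dC_N/dC_M = −r_N/(r_N+r_P) = −k₁/(k₁+k₂·C_M).
Integrating from C_{M0} to C_M: C_N = (0.115/0.0911)·ln[(0.115+0.0911·2.70)/(0.115+0.0911·0.913)] = 1.262·ln(0.3610/0.1981) = 0.7572 mol/L.
Y_N = C_N/C_{M0} = 0.7572/2.70 = 0.280.

0.280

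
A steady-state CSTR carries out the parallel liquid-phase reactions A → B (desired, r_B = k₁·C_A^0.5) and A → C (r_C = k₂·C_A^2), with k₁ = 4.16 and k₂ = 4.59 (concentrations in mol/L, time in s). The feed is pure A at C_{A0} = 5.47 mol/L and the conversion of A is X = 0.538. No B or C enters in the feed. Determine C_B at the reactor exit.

Exit C_A = C_{A0}(1−X) = 5.47×0.462 = 2.527 mol/L.
A CSTR operates uniformly at the exit composition, giving r_B = 6.613 and r_C = 29.31 (each k·C_A^n at C_A = 2.527).
Fraction of consumed A going to B: r_B/(r_B+r_C) = 0.1841.
C_B = 0.1841·C_{A0}·X = 0.1841×5.47×0.538 = 0.542 mol/L.

0.542 mol/L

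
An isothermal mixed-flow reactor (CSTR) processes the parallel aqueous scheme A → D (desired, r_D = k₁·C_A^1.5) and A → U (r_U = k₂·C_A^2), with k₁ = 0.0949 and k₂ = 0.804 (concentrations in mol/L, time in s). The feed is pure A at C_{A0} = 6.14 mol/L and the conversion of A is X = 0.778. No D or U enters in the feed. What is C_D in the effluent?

Exit C_A = C_{A0}(1−X) = 6.14×0.222 = 1.363 mol/L.
Rates in a CSTR are evaluated at the outlet concentration: r_D = 0.0949×1.363^1.5 = 0.1510, r_U = 0.804×1.363^2 = 1.494.
Fraction of consumed A going to D: r_D/(r_D+r_U) = 0.09182.
C_D = 0.09182·C_{A0}·X = 0.09182×6.14×0.778 = 0.439 mol/L.

0.439 mol/L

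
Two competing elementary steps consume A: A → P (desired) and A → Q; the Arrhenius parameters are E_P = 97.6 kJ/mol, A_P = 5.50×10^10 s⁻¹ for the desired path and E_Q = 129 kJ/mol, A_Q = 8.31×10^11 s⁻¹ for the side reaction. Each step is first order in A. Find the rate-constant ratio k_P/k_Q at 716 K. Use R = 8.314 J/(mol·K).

k_P/k_Q = (A_P/A_Q)·exp[−(E_P−E_Q)/(RT)] = (A_P/A_Q)·exp[(E_Q−E_P)/(RT)].
(E_Q−E_P)/(RT) = (129−97.6)×10³/(8.314×716) = 31400/5953 = 5.275.
k_P/k_Q = (5.50×10^10/8.31×10^11)·exp(5.275) = 0.06619 × 195.4 = 12.9.

12.9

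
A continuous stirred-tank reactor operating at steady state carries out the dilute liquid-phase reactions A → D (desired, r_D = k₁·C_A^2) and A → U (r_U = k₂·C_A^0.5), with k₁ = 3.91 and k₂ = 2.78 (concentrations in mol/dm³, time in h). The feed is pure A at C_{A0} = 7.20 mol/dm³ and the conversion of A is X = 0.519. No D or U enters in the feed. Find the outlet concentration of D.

3.37 mol/dm³

Exit C_A = C_{A0}(1−X) = 7.20×0.481 = 3.463 mol/dm³.
Rates in a CSTR are evaluated at the outlet concentration: r_D = 3.91×3.463^2 = 46.90, r_U = 2.78×3.463^0.5 = 5.173.
Fraction of consumed A going to D: r_D/(r_D+r_U) = 0.9006.
C_D = 0.9006·C_{A0}·X = 0.9006×7.20×0.519 = 3.37 mol/dm³.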